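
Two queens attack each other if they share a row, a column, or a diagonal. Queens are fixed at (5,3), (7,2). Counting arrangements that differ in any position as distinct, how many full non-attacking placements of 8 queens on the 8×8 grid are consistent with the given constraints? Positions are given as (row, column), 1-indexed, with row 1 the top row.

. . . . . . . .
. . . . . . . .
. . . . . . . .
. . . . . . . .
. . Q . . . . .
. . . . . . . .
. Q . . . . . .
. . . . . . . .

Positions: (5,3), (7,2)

Branch on row 1: col 1 → 1; col 4 → 0; col 5 → 2; col 6 → 1.
Sum: 1 + 0 + 2 + 1 = 4.

4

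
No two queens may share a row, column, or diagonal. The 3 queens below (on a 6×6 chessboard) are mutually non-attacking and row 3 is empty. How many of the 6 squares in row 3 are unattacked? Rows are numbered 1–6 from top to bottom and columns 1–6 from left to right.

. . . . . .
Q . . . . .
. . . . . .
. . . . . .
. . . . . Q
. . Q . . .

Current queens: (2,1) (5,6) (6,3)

(2,1) attacks row 3 at column 1 and diagonals 2.
(5,6) attacks row 3 at column 6 and diagonals 4.
(6,3) attacks row 3 at column 3 and diagonals 6.
Attacked columns: {1, 2, 3, 4, 6}. Safe: {5}.

1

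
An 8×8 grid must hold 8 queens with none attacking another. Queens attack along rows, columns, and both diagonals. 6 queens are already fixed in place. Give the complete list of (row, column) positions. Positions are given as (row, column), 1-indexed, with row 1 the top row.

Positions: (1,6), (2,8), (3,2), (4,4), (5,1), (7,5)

Row 6: attacked by (1,6)→{1,6}; (2,8)→{4,8}; (3,2)→{2,5}; (4,4)→{2,4,6}; (5,1)→{1,2}; (7,5)→{4,5,6}. Safe: 3, 7. Place at column 7.
Row 8: attacked by (1,6)→{6}; (2,8)→{2,8}; (3,2)→{2,7}; (4,4)→{4,8}; (5,1)→{1,4}; (6,7)→{5,7}; (7,5)→{4,5,6}. Safe: 3. Place at column 3.
Columns [6, 8, 2, 4, 1, 7, 5, 3], r−c [-5, -6, 1, 0, 4, -1, 2, 5], r+c [7, 10, 5, 8, 6, 13, 12, 11] are all distinct, so no two queens attack.

(1,6) (2,8) (3,2) (4,4) (5,1) (6,7) (7,5) (8,3)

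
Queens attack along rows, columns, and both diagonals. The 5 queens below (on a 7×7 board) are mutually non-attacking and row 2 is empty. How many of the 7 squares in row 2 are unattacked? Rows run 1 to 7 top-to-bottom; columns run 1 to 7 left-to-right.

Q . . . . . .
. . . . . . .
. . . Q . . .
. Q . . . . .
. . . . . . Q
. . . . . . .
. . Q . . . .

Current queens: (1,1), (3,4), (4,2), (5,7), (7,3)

(1,1) attacks row 2 at column 1 and diagonals 2.
(3,4) attacks row 2 at column 4 and diagonals 3, 5.
(4,2) attacks row 2 at column 2 and diagonals 4.
(5,7) attacks row 2 at column 7 and diagonals 4.
(7,3) attacks row 2 at column 3.
Attacked columns: {1, 2, 3, 4, 5, 7}. Safe: {6}.

1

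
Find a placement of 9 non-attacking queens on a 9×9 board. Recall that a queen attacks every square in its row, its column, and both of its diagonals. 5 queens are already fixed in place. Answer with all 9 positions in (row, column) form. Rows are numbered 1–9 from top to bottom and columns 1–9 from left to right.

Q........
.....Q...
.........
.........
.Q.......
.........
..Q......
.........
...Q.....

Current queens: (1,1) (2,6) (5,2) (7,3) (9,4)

(1,1) (2,6) (3,9) (4,5) (5,2) (6,8) (7,3) (8,7) (9,4)

Row 3: attacked by (1,1)→{1,3}; (2,6)→{5,6,7}; (5,2)→{2,4}; (7,3)→{3,7}; (9,4)→{4}. Safe: 8, 9. Place at column 9.
Row 4: attacked by (1,1)→{1,4}; (2,6)→{4,6,8}; (3,9)→{8,9}; (5,2)→{1,2,3}; (7,3)→{3,6}; (9,4)→{4,9}. Safe: 5, 7. Place at column 5.
Row 6: attacked by (1,1)→{1,6}; (2,6)→{2,6}; (3,9)→{6,9}; (4,5)→{3,5,7}; (5,2)→{1,2,3}; (7,3)→{2,3,4}; (9,4)→{1,4,7}. Safe: 8. Place at column 8.
Row 8: attacked by (1,1)→{1,8}; (2,6)→{6}; (3,9)→{4,9}; (4,5)→{1,5,9}; (5,2)→{2,5}; (6,8)→{6,8}; (7,3)→{2,3,4}; (9,4)→{3,4,5}. Safe: 7. Place at column 7.
Columns [1, 6, 9, 5, 2, 8, 3, 7, 4], r−c [0, -4, -6, -1, 3, -2, 4, 1, 5], r+c [2, 8, 12, 9, 7, 14, 10, 15, 13] are all distinct, so no two queens attack.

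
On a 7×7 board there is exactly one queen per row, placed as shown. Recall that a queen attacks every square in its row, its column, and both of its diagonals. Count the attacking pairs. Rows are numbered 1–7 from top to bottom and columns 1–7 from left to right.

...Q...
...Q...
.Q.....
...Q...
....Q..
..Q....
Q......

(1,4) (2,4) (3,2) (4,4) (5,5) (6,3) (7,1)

6

Same column: (1,4)–(2,4) (column 4); (1,4)–(4,4) (column 4); (2,4)–(4,4) (column 4).
Same diagonal: (1,4)–(3,2) (|1−3| = |4−2| = 2); (4,4)–(5,5) (|4−5| = |4−5| = 1); (4,4)–(7,1) (|4−7| = |4−1| = 3).
Total attacking pairs: 6.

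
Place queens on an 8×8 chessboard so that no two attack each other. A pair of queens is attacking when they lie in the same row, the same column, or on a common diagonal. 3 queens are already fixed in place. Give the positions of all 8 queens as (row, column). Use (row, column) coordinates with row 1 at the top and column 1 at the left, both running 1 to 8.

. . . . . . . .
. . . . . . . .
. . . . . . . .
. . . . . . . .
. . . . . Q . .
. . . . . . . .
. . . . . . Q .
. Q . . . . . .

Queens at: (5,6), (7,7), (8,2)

(1,4) (2,1) (3,5) (4,8) (5,6) (6,3) (7,7) (8,2)

Row 1: attacked by (5,6)→{2,6}; (7,7)→{1,7}; (8,2)→{2}. Safe: 3, 4, 5, 8. Place at column 4.
Row 2: attacked by (1,4)→{3,4,5}; (5,6)→{3,6}; (7,7)→{2,7}; (8,2)→{2,8}. Safe: 1. Place at column 1.
Row 3: attacked by (1,4)→{2,4,6}; (2,1)→{1,2}; (5,6)→{4,6,8}; (7,7)→{3,7}; (8,2)→{2,7}. Safe: 5. Place at column 5.
Row 4: attacked by (1,4)→{1,4,7}; (2,1)→{1,3}; (3,5)→{4,5,6}; (5,6)→{5,6,7}; (7,7)→{4,7}; (8,2)→{2,6}. Safe: 8. Place at column 8.
Row 6: attacked by (1,4)→{4}; (2,1)→{1,5}; (3,5)→{2,5,8}; (4,8)→{6,8}; (5,6)→{5,6,7}; (7,7)→{6,7,8}; (8,2)→{2,4}. Safe: 3. Place at column 3.
Columns [4, 1, 5, 8, 6, 3, 7, 2], r−c [-3, 1, -2, -4, -1, 3, 0, 6], r+c [5, 3, 8, 12, 11, 9, 14, 10] are all distinct, so no two queens attack.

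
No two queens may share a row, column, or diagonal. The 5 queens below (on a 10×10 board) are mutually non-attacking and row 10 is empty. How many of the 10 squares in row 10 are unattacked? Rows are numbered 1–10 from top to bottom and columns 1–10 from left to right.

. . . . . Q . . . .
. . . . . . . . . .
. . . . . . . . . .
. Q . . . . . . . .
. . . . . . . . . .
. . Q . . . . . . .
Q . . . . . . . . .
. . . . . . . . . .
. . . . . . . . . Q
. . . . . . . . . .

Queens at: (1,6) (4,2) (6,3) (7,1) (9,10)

(1,6) attacks row 10 at column 6.
(4,2) attacks row 10 at column 2 and diagonals 8.
(6,3) attacks row 10 at column 3 and diagonals 7.
(7,1) attacks row 10 at column 1 and diagonals 4.
(9,10) attacks row 10 at column 10 and diagonals 9.
Attacked columns: {1, 2, 3, 4, 6, 7, 8, 9, 10}. Safe: {5}.

1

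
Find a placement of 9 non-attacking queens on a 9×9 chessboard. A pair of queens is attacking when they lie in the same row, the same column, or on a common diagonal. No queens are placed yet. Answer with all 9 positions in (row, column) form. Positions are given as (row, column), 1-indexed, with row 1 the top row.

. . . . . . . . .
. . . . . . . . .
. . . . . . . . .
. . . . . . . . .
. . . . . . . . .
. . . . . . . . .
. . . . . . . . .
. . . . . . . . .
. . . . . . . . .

(1,1) (2,5) (3,2) (4,6) (5,9) (6,3) (7,8) (8,4) (9,7)

Row 1: Safe: 1, 2, 3, 4, 5, 6, 7, 8, 9. Place at column 1.
Row 2: attacked by (1,1)→{1,2}. Safe: 3, 4, 5, 6, 7, 8, 9. Place at column 5.
Row 3: attacked by (1,1)→{1,3}; (2,5)→{4,5,6}. Safe: 2, 7, 8, 9. Place at column 2.
Row 4: attacked by (1,1)→{1,4}; (2,5)→{3,5,7}; (3,2)→{1,2,3}. Safe: 6, 8, 9. Place at column 6.
Row 5: attacked by (1,1)→{1,5}; (2,5)→{2,5,8}; (3,2)→{2,4}; (4,6)→{5,6,7}. Safe: 3, 9. Place at column 9.
Row 6: attacked by (1,1)→{1,6}; (2,5)→{1,5,9}; (3,2)→{2,5}; (4,6)→{4,6,8}; (5,9)→{8,9}. Safe: 3, 7. Place at column 3.
Row 7: attacked by (1,1)→{1,7}; (2,5)→{5}; (3,2)→{2,6}; (4,6)→{3,6,9}; (5,9)→{7,9}; (6,3)→{2,3,4}. Safe: 8. Place at column 8.
Row 8: attacked by (1,1)→{1,8}; (2,5)→{5}; (3,2)→{2,7}; (4,6)→{2,6}; (5,9)→{6,9}; (6,3)→{1,3,5}; (7,8)→{7,8,9}. Safe: 4. Place at column 4.
Row 9: attacked by (1,1)→{1,9}; (2,5)→{5}; (3,2)→{2,8}; (4,6)→{1,6}; (5,9)→{5,9}; (6,3)→{3,6}; (7,8)→{6,8}; (8,4)→{3,4,5}. Safe: 7. Place at column 7.
Columns [1, 5, 2, 6, 9, 3, 8, 4, 7], r−c [0, -3, 1, -2, -4, 3, -1, 4, 2], r+c [2, 7, 5, 10, 14, 9, 15, 12, 16] are all distinct, so no two queens attack.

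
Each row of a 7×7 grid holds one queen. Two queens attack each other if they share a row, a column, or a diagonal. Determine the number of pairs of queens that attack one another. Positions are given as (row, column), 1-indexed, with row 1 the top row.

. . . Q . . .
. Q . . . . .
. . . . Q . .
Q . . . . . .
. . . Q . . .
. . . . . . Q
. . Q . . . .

Same column: (1,4)–(5,4) (column 4).
Same diagonal: (1,4)–(4,1) (|1−4| = |4−1| = 3).
Total attacking pairs: 2.

2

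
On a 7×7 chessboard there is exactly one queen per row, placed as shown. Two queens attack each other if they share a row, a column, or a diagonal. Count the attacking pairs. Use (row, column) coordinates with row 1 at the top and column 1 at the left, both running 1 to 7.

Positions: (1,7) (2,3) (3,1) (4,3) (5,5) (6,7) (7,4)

Same column: (1,7)–(6,7) (column 7); (2,3)–(4,3) (column 3).
Same diagonal: (2,3)–(6,7) (|2−6| = |3−7| = 4).
Total attacking pairs: 3.

3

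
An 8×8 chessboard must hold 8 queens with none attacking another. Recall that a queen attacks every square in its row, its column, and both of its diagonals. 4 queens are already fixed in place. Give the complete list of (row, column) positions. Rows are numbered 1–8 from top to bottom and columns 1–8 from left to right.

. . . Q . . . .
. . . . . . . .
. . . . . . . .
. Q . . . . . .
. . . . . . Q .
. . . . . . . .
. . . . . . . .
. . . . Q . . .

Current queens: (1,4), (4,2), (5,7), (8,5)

Row 2: attacked by (1,4)→{3,4,5}; (4,2)→{2,4}; (5,7)→{4,7}; (8,5)→{5}. Safe: 1, 6, 8. Place at column 6.
Row 3: attacked by (1,4)→{2,4,6}; (2,6)→{5,6,7}; (4,2)→{1,2,3}; (5,7)→{5,7}; (8,5)→{5}. Safe: 8. Place at column 8.
Row 6: attacked by (1,4)→{4}; (2,6)→{2,6}; (3,8)→{5,8}; (4,2)→{2,4}; (5,7)→{6,7,8}; (8,5)→{3,5,7}. Safe: 1. Place at column 1.
Row 7: attacked by (1,4)→{4}; (2,6)→{1,6}; (3,8)→{4,8}; (4,2)→{2,5}; (5,7)→{5,7}; (6,1)→{1,2}; (8,5)→{4,5,6}. Safe: 3. Place at column 3.
Columns [4, 6, 8, 2, 7, 1, 3, 5], r−c [-3, -4, -5, 2, -2, 5, 4, 3], r+c [5, 8, 11, 6, 12, 7, 10, 13] are all distinct, so no two queens attack.

(1,4) (2,6) (3,8) (4,2) (5,7) (6,1) (7,3) (8,5)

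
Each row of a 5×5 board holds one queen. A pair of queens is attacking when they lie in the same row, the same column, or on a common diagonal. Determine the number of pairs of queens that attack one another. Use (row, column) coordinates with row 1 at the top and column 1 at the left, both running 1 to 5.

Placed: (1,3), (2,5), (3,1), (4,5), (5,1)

3

Same column: (2,5)–(4,5) (column 5); (3,1)–(5,1) (column 1).
Same diagonal: (1,3)–(3,1) (|1−3| = |3−1| = 2).
Total attacking pairs: 3.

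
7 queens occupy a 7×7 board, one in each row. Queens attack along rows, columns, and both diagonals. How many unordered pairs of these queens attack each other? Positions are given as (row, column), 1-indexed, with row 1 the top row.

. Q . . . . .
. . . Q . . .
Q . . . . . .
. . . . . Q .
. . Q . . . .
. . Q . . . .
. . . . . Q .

4

Same column: (4,6)–(7,6) (column 6); (5,3)–(6,3) (column 3).
Same diagonal: (2,4)–(4,6) (|2−4| = |4−6| = 2); (3,1)–(5,3) (|3−5| = |1−3| = 2).
Total attacking pairs: 4.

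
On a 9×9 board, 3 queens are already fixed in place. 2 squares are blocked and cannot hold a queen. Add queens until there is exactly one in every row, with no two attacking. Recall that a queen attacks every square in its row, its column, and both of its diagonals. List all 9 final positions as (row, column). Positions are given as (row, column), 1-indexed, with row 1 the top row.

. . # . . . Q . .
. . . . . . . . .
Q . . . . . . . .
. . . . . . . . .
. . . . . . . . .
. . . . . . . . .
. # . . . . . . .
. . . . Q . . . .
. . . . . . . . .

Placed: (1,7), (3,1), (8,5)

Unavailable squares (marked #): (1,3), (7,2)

Row 2: attacked by (1,7)→{6,7,8}; (3,1)→{1,2}; (8,5)→{5}. Safe: 3, 4, 9. Place at column 4.
Row 4: attacked by (1,7)→{4,7}; (2,4)→{2,4,6}; (3,1)→{1,2}; (8,5)→{1,5,9}. Safe: 3, 8. Place at column 3.
Row 5: attacked by (1,7)→{3,7}; (2,4)→{1,4,7}; (3,1)→{1,3}; (4,3)→{2,3,4}; (8,5)→{2,5,8}. Safe: 6, 9. Place at column 9.
Row 6: attacked by (1,7)→{2,7}; (2,4)→{4,8}; (3,1)→{1,4}; (4,3)→{1,3,5}; (5,9)→{8,9}; (8,5)→{3,5,7}. Safe: 6. Place at column 6.
Row 7: attacked by (1,7)→{1,7}; (2,4)→{4,9}; (3,1)→{1,5}; (4,3)→{3,6}; (5,9)→{7,9}; (6,6)→{5,6,7}; (8,5)→{4,5,6}. Blocked: 2. Safe: 8. Place at column 8.
Row 9: attacked by (1,7)→{7}; (2,4)→{4}; (3,1)→{1,7}; (4,3)→{3,8}; (5,9)→{5,9}; (6,6)→{3,6,9}; (7,8)→{6,8}; (8,5)→{4,5,6}. Safe: 2. Place at column 2.
Columns [7, 4, 1, 3, 9, 6, 8, 5, 2], r−c [-6, -2, 2, 1, -4, 0, -1, 3, 7], r+c [8, 6, 4, 7, 14, 12, 15, 13, 11] are all distinct, so no two queens attack.

(1,7) (2,4) (3,1) (4,3) (5,9) (6,6) (7,8) (8,5) (9,2)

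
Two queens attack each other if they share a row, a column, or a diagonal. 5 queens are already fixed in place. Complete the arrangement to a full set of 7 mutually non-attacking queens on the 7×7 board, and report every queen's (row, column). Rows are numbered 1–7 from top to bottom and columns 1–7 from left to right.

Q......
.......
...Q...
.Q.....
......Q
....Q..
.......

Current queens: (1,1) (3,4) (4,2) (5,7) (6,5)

(1,1) (2,6) (3,4) (4,2) (5,7) (6,5) (7,3)

Row 2: attacked by (1,1)→{1,2}; (3,4)→{3,4,5}; (4,2)→{2,4}; (5,7)→{4,7}; (6,5)→{1,5}. Safe: 6. Place at column 6.
Row 7: attacked by (1,1)→{1,7}; (2,6)→{1,6}; (3,4)→{4}; (4,2)→{2,5}; (5,7)→{5,7}; (6,5)→{4,5,6}. Safe: 3. Place at column 3.
Columns [1, 6, 4, 2, 7, 5, 3], r−c [0, -4, -1, 2, -2, 1, 4], r+c [2, 8, 7, 6, 12, 11, 10] are all distinct, so no two queens attack.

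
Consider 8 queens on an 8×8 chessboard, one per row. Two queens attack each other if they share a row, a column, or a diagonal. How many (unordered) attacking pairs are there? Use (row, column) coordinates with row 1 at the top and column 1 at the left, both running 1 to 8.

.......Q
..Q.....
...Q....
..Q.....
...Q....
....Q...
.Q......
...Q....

Same column: (2,3)–(4,3) (column 3); (3,4)–(5,4) (column 4); (3,4)–(8,4) (column 4); (5,4)–(8,4) (column 4).
Same diagonal: (1,8)–(5,4) (|1−5| = |8−4| = 4); (1,8)–(7,2) (|1−7| = |8−2| = 6); (2,3)–(3,4) (|2−3| = |3−4| = 1); (3,4)–(4,3) (|3−4| = |4−3| = 1); (4,3)–(5,4) (|4−5| = |3−4| = 1); (4,3)–(6,5) (|4−6| = |3−5| = 2); (5,4)–(6,5) (|5−6| = |4−5| = 1); (5,4)–(7,2) (|5−7| = |4−2| = 2).
Total attacking pairs: 12.

12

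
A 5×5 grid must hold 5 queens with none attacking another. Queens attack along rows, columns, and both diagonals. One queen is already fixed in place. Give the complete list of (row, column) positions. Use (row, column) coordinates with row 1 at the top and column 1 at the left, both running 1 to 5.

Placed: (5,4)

Row 1: attacked by (5,4)→{4}. Safe: 1, 2, 3, 5. Place at column 1.
Row 2: attacked by (1,1)→{1,2}; (5,4)→{1,4}. Safe: 3, 5. Place at column 3.
Row 3: attacked by (1,1)→{1,3}; (2,3)→{2,3,4}; (5,4)→{2,4}. Safe: 5. Place at column 5.
Row 4: attacked by (1,1)→{1,4}; (2,3)→{1,3,5}; (3,5)→{4,5}; (5,4)→{3,4,5}. Safe: 2. Place at column 2.
Columns [1, 3, 5, 2, 4], r−c [0, -1, -2, 2, 1], r+c [2, 5, 8, 6, 9] are all distinct, so no two queens attack.

(1,1) (2,3) (3,5) (4,2) (5,4)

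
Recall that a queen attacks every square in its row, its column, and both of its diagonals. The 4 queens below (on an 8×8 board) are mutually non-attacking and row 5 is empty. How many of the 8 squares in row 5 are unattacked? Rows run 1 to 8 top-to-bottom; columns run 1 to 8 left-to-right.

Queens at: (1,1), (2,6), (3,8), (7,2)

1

(1,1) attacks row 5 at column 1 and diagonals 5.
(2,6) attacks row 5 at column 6 and diagonals 3.
(3,8) attacks row 5 at column 8 and diagonals 6.
(7,2) attacks row 5 at column 2 and diagonals 4.
Attacked columns: {1, 2, 3, 4, 5, 6, 8}. Safe: {7}.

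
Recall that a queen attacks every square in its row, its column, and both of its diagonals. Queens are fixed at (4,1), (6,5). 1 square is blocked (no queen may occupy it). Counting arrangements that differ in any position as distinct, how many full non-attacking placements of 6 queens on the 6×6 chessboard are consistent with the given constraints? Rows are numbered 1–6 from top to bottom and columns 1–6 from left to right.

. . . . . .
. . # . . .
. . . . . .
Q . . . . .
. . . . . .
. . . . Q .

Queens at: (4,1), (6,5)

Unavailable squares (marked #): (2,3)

Branch on row 1: col 2 → 1; col 3 → 0; col 6 → 0.
Sum: 1 + 0 + 0 = 1.

1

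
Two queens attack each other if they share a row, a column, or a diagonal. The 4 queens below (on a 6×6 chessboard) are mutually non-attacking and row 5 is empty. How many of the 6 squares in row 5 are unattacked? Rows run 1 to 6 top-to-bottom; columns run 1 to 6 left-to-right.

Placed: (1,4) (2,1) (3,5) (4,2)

1

(1,4) attacks row 5 at column 4.
(2,1) attacks row 5 at column 1 and diagonals 4.
(3,5) attacks row 5 at column 5 and diagonals 3.
(4,2) attacks row 5 at column 2 and diagonals 1, 3.
Attacked columns: {1, 2, 3, 4, 5}. Safe: {6}.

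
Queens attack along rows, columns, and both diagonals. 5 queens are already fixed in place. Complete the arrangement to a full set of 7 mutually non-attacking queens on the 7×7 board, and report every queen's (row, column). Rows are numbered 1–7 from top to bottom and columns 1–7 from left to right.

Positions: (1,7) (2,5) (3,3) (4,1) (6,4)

Row 5: attacked by (1,7)→{3,7}; (2,5)→{2,5}; (3,3)→{1,3,5}; (4,1)→{1,2}; (6,4)→{3,4,5}. Safe: 6. Place at column 6.
Row 7: attacked by (1,7)→{1,7}; (2,5)→{5}; (3,3)→{3,7}; (4,1)→{1,4}; (5,6)→{4,6}; (6,4)→{3,4,5}. Safe: 2. Place at column 2.
Columns [7, 5, 3, 1, 6, 4, 2], r−c [-6, -3, 0, 3, -1, 2, 5], r+c [8, 7, 6, 5, 11, 10, 9] are all distinct, so no two queens attack.

(1,7) (2,5) (3,3) (4,1) (5,6) (6,4) (7,2)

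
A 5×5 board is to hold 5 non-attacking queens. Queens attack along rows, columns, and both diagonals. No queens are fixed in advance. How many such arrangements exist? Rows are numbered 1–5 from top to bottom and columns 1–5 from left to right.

Branch on row 1: col 1 → 2; col 2 → 2; col 3 → 2; col 4 → 2; col 5 → 2.
Sum: 2 + 2 + 2 + 2 + 2 = 10.
(This is the classic 5-queens count.)

10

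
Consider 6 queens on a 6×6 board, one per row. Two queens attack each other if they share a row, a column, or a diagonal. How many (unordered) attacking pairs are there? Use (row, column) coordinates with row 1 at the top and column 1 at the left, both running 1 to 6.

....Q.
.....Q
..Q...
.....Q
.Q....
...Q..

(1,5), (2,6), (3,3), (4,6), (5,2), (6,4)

4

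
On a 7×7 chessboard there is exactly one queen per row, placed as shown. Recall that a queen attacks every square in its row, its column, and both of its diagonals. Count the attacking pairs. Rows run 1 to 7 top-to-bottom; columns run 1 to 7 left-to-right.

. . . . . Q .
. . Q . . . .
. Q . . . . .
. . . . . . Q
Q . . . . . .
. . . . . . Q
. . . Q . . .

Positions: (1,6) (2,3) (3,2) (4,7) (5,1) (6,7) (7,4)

Same column: (4,7)–(6,7) (column 7).
Same diagonal: (2,3)–(3,2) (|2−3| = |3−2| = 1); (2,3)–(6,7) (|2−6| = |3−7| = 4); (4,7)–(7,4) (|4−7| = |7−4| = 3).
Total attacking pairs: 4.

4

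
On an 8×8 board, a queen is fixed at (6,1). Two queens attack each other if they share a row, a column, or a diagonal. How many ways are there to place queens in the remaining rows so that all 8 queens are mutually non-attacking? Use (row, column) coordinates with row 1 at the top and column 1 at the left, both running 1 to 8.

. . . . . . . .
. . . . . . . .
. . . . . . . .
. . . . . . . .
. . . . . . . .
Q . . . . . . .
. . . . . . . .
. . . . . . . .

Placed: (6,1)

16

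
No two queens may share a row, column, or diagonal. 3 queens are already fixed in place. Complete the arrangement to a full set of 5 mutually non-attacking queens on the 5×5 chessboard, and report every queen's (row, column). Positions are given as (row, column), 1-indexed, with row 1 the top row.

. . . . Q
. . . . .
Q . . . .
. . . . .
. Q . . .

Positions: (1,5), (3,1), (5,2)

Row 2: attacked by (1,5)→{4,5}; (3,1)→{1,2}; (5,2)→{2,5}. Safe: 3. Place at column 3.
Row 4: attacked by (1,5)→{2,5}; (2,3)→{1,3,5}; (3,1)→{1,2}; (5,2)→{1,2,3}. Safe: 4. Place at column 4.
Columns [5, 3, 1, 4, 2], r−c [-4, -1, 2, 0, 3], r+c [6, 5, 4, 8, 7] are all distinct, so no two queens attack.

(1,5) (2,3) (3,1) (4,4) (5,2)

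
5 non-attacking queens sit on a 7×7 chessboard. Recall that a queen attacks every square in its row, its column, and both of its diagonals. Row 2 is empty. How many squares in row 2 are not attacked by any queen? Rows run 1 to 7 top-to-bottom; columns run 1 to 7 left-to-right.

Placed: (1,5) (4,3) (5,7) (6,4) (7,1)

(1,5) attacks row 2 at column 5 and diagonals 4, 6.
(4,3) attacks row 2 at column 3 and diagonals 1, 5.
(5,7) attacks row 2 at column 7 and diagonals 4.
(6,4) attacks row 2 at column 4.
(7,1) attacks row 2 at column 1 and diagonals 6.
Attacked columns: {1, 3, 4, 5, 6, 7}. Safe: {2}.

1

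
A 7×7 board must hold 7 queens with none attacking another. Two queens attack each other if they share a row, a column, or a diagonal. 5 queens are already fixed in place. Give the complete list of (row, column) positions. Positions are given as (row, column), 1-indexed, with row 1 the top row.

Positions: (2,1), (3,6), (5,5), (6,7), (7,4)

(1,3) (2,1) (3,6) (4,2) (5,5) (6,7) (7,4)

Row 1: attacked by (2,1)→{1,2}; (3,6)→{4,6}; (5,5)→{1,5}; (6,7)→{2,7}; (7,4)→{4}. Safe: 3. Place at column 3.
Row 4: attacked by (1,3)→{3,6}; (2,1)→{1,3}; (3,6)→{5,6,7}; (5,5)→{4,5,6}; (6,7)→{5,7}; (7,4)→{1,4,7}. Safe: 2. Place at column 2.
Columns [3, 1, 6, 2, 5, 7, 4], r−c [-2, 1, -3, 2, 0, -1, 3], r+c [4, 3, 9, 6, 10, 13, 11] are all distinct, so no two queens attack.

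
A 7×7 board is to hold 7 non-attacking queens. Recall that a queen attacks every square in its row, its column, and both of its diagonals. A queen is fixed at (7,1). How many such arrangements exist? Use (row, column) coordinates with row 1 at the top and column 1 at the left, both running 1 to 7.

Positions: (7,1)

4

Branch on row 1: col 2 → 0; col 3 → 1; col 4 → 1; col 5 → 1; col 6 → 1.
Sum: 0 + 1 + 1 + 1 + 1 = 4.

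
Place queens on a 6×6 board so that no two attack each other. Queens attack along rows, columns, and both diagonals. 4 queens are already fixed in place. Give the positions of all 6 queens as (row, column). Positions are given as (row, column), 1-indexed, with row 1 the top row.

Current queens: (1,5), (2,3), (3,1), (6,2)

Row 4: attacked by (1,5)→{2,5}; (2,3)→{1,3,5}; (3,1)→{1,2}; (6,2)→{2,4}. Safe: 6. Place at column 6.
Row 5: attacked by (1,5)→{1,5}; (2,3)→{3,6}; (3,1)→{1,3}; (4,6)→{5,6}; (6,2)→{1,2,3}. Safe: 4. Place at column 4.
Columns [5, 3, 1, 6, 4, 2], r−c [-4, -1, 2, -2, 1, 4], r+c [6, 5, 4, 10, 9, 8] are all distinct, so no two queens attack.

(1,5) (2,3) (3,1) (4,6) (5,4) (6,2)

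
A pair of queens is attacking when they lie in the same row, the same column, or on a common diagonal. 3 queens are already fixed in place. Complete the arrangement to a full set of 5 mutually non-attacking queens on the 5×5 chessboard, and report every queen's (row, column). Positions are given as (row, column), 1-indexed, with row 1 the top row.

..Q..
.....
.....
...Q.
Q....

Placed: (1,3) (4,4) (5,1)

Row 2: attacked by (1,3)→{2,3,4}; (4,4)→{2,4}; (5,1)→{1,4}. Safe: 5. Place at column 5.
Row 3: attacked by (1,3)→{1,3,5}; (2,5)→{4,5}; (4,4)→{3,4,5}; (5,1)→{1,3}. Safe: 2. Place at column 2.
Columns [3, 5, 2, 4, 1], r−c [-2, -3, 1, 0, 4], r+c [4, 7, 5, 8, 6] are all distinct, so no two queens attack.

(1,3) (2,5) (3,2) (4,4) (5,1)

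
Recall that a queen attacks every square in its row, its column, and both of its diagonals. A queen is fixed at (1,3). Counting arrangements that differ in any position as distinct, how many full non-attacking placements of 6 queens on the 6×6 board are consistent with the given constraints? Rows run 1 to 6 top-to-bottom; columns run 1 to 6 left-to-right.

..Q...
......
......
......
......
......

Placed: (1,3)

Branch on row 2: col 1 → 0; col 5 → 0; col 6 → 1.
Sum: 0 + 0 + 1 = 1.

1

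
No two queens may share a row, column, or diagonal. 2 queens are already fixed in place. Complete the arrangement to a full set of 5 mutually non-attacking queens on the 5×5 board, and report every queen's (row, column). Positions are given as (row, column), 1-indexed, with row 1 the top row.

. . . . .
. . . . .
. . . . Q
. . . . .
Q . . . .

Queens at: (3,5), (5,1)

(1,4) (2,2) (3,5) (4,3) (5,1)

Row 1: attacked by (3,5)→{3,5}; (5,1)→{1,5}. Safe: 2, 4. Place at column 4.
Row 2: attacked by (1,4)→{3,4,5}; (3,5)→{4,5}; (5,1)→{1,4}. Safe: 2. Place at column 2.
Row 4: attacked by (1,4)→{1,4}; (2,2)→{2,4}; (3,5)→{4,5}; (5,1)→{1,2}. Safe: 3. Place at column 3.
Columns [4, 2, 5, 3, 1], r−c [-3, 0, -2, 1, 4], r+c [5, 4, 8, 7, 6] are all distinct, so no two queens attack.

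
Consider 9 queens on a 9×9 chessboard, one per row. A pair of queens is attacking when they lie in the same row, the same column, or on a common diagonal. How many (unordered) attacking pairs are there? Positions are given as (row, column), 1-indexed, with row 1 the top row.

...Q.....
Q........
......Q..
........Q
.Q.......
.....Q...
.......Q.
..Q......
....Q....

0

All columns are distinct and no two queens satisfy |Δrow| = |Δcol|, so no pair attacks.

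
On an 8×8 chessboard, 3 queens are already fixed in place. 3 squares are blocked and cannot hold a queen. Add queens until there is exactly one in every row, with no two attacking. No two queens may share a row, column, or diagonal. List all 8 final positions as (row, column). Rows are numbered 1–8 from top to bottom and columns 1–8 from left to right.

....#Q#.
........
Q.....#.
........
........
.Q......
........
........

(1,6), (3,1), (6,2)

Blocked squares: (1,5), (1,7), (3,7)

(1,6) (2,4) (3,1) (4,5) (5,8) (6,2) (7,7) (8,3)

Row 2: attacked by (1,6)→{5,6,7}; (3,1)→{1,2}; (6,2)→{2,6}. Safe: 3, 4, 8. Place at column 4.
Row 4: attacked by (1,6)→{3,6}; (2,4)→{2,4,6}; (3,1)→{1,2}; (6,2)→{2,4}. Safe: 5, 7, 8. Place at column 5.
Row 5: attacked by (1,6)→{2,6}; (2,4)→{1,4,7}; (3,1)→{1,3}; (4,5)→{4,5,6}; (6,2)→{1,2,3}. Safe: 8. Place at column 8.
Row 7: attacked by (1,6)→{6}; (2,4)→{4}; (3,1)→{1,5}; (4,5)→{2,5,8}; (5,8)→{6,8}; (6,2)→{1,2,3}. Safe: 7. Place at column 7.
Row 8: attacked by (1,6)→{6}; (2,4)→{4}; (3,1)→{1,6}; (4,5)→{1,5}; (5,8)→{5,8}; (6,2)→{2,4}; (7,7)→{6,7,8}. Safe: 3. Place at column 3.
Columns [6, 4, 1, 5, 8, 2, 7, 3], r−c [-5, -2, 2, -1, -3, 4, 0, 5], r+c [7, 6, 4, 9, 13, 8, 14, 11] are all distinct, so no two queens attack.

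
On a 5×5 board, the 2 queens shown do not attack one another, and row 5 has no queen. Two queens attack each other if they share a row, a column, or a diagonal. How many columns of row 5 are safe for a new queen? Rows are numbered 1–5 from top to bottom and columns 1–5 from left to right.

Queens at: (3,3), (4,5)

1

(3,3) attacks row 5 at column 3 and diagonals 1, 5.
(4,5) attacks row 5 at column 5 and diagonals 4.
Attacked columns: {1, 3, 4, 5}. Safe: {2}.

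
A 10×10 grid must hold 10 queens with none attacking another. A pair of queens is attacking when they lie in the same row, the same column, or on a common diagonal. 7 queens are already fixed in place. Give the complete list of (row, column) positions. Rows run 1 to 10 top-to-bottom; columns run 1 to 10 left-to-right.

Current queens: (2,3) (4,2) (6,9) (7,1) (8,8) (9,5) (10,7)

(1,6) (2,3) (3,10) (4,2) (5,4) (6,9) (7,1) (8,8) (9,5) (10,7)

Row 1: attacked by (2,3)→{2,3,4}; (4,2)→{2,5}; (6,9)→{4,9}; (7,1)→{1,7}; (8,8)→{1,8}; (9,5)→{5}; (10,7)→{7}. Safe: 6, 10. Place at column 6.
Row 3: attacked by (1,6)→{4,6,8}; (2,3)→{2,3,4}; (4,2)→{1,2,3}; (6,9)→{6,9}; (7,1)→{1,5}; (8,8)→{3,8}; (9,5)→{5}; (10,7)→{7}. Safe: 10. Place at column 10.
Row 5: attacked by (1,6)→{2,6,10}; (2,3)→{3,6}; (3,10)→{8,10}; (4,2)→{1,2,3}; (6,9)→{8,9,10}; (7,1)→{1,3}; (8,8)→{5,8}; (9,5)→{1,5,9}; (10,7)→{2,7}. Safe: 4. Place at column 4.
Columns [6, 3, 10, 2, 4, 9, 1, 8, 5, 7], r−c [-5, -1, -7, 2, 1, -3, 6, 0, 4, 3], r+c [7, 5, 13, 6, 9, 15, 8, 16, 14, 17] are all distinct, so no two queens attack.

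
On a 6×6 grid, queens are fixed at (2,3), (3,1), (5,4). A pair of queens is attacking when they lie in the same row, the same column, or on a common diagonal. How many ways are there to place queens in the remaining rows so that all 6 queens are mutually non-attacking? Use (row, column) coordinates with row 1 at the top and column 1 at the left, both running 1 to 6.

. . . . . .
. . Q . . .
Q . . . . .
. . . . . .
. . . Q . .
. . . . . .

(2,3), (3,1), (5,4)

1

Branch on row 1: col 5 → 1; col 6 → 0.
Sum: 1 + 0 = 1.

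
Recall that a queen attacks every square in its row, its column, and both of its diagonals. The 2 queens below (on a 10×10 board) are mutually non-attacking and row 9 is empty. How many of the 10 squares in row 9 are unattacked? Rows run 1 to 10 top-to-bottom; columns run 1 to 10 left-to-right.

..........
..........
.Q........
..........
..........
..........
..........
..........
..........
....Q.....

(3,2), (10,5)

(3,2) attacks row 9 at column 2 and diagonals 8.
(10,5) attacks row 9 at column 5 and diagonals 4, 6.
Attacked columns: {2, 4, 5, 6, 8}. Safe: {1, 3, 7, 9, 10}.

5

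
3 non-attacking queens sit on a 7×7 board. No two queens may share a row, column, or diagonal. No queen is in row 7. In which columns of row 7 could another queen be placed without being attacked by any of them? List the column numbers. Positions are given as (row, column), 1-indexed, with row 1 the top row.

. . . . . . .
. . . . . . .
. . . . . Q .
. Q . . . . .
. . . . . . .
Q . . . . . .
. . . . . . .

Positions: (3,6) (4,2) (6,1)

columns 3, 4, 7

(3,6) attacks row 7 at column 6 and diagonals 2.
(4,2) attacks row 7 at column 2 and diagonals 5.
(6,1) attacks row 7 at column 1 and diagonals 2.
Attacked columns: {1, 2, 5, 6}. Safe: {3, 4, 7}.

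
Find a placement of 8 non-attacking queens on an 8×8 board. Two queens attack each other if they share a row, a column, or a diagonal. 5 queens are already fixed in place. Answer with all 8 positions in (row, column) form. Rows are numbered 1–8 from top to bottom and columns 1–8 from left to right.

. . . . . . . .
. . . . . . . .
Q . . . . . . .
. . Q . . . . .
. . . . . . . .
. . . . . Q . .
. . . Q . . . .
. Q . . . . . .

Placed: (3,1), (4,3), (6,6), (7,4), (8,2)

(1,5) (2,7) (3,1) (4,3) (5,8) (6,6) (7,4) (8,2)

Row 1: attacked by (3,1)→{1,3}; (4,3)→{3,6}; (6,6)→{1,6}; (7,4)→{4}; (8,2)→{2}. Safe: 5, 7, 8. Place at column 5.
Row 2: attacked by (1,5)→{4,5,6}; (3,1)→{1,2}; (4,3)→{1,3,5}; (6,6)→{2,6}; (7,4)→{4}; (8,2)→{2,8}. Safe: 7. Place at column 7.
Row 5: attacked by (1,5)→{1,5}; (2,7)→{4,7}; (3,1)→{1,3}; (4,3)→{2,3,4}; (6,6)→{5,6,7}; (7,4)→{2,4,6}; (8,2)→{2,5}. Safe: 8. Place at column 8.
Columns [5, 7, 1, 3, 8, 6, 4, 2], r−c [-4, -5, 2, 1, -3, 0, 3, 6], r+c [6, 9, 4, 7, 13, 12, 11, 10] are all distinct, so no two queens attack.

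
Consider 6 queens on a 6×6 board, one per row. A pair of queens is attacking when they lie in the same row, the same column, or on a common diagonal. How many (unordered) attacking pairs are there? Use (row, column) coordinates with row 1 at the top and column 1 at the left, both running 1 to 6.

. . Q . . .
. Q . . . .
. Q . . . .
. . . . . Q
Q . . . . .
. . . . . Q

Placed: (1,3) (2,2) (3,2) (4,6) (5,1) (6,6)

Same column: (2,2)–(3,2) (column 2); (4,6)–(6,6) (column 6).
Same diagonal: (1,3)–(2,2) (|1−2| = |3−2| = 1); (1,3)–(4,6) (|1−4| = |3−6| = 3); (2,2)–(6,6) (|2−6| = |2−6| = 4).
Total attacking pairs: 5.

5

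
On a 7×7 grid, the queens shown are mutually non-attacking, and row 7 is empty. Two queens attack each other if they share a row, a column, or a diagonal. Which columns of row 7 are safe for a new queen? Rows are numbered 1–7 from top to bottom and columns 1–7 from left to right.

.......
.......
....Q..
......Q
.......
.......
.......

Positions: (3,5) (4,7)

columns 2, 3, 6

(3,5) attacks row 7 at column 5 and diagonals 1.
(4,7) attacks row 7 at column 7 and diagonals 4.
Attacked columns: {1, 4, 5, 7}. Safe: {2, 3, 6}.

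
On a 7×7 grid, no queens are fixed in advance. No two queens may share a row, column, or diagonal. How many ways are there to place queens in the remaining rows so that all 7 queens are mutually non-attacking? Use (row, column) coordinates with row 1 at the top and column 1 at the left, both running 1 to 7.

40

Branch on row 1: col 1 → 4; col 2 → 7; col 3 → 6; col 4 → 6; col 5 → 6; col 6 → 7; col 7 → 4.
Sum: 4 + 7 + 6 + 6 + 6 + 7 + 4 = 40.
(This is the classic 7-queens count.)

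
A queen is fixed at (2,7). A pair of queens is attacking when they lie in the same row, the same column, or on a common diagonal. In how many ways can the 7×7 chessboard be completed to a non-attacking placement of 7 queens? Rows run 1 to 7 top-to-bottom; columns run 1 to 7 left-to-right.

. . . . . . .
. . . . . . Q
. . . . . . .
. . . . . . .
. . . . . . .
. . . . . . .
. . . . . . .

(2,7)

7

Branch on row 1: col 1 → 0; col 2 → 1; col 3 → 2; col 4 → 2; col 5 → 2.
Sum: 0 + 1 + 2 + 2 + 2 = 7.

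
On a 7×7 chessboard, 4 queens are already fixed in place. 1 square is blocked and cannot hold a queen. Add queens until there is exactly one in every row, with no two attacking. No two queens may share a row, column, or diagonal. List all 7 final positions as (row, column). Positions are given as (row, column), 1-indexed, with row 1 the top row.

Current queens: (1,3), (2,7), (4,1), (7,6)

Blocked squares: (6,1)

Row 3: attacked by (1,3)→{1,3,5}; (2,7)→{6,7}; (4,1)→{1,2}; (7,6)→{2,6}. Safe: 4. Place at column 4.
Row 5: attacked by (1,3)→{3,7}; (2,7)→{4,7}; (3,4)→{2,4,6}; (4,1)→{1,2}; (7,6)→{4,6}. Safe: 5. Place at column 5.
Row 6: attacked by (1,3)→{3}; (2,7)→{3,7}; (3,4)→{1,4,7}; (4,1)→{1,3}; (5,5)→{4,5,6}; (7,6)→{5,6,7}. Blocked: 1. Safe: 2. Place at column 2.
Columns [3, 7, 4, 1, 5, 2, 6], r−c [-2, -5, -1, 3, 0, 4, 1], r+c [4, 9, 7, 5, 10, 8, 13] are all distinct, so no two queens attack.

(1,3) (2,7) (3,4) (4,1) (5,5) (6,2) (7,6)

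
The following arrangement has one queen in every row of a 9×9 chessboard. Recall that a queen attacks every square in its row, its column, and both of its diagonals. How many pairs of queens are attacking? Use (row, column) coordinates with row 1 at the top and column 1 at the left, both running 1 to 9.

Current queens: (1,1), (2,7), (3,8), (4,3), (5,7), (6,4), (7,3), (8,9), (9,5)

Same column: (2,7)–(5,7) (column 7); (4,3)–(7,3) (column 3).
Same diagonal: (2,7)–(3,8) (|2−3| = |7−8| = 1); (6,4)–(7,3) (|6−7| = |4−3| = 1); (7,3)–(9,5) (|7−9| = |3−5| = 2).
Total attacking pairs: 5.

5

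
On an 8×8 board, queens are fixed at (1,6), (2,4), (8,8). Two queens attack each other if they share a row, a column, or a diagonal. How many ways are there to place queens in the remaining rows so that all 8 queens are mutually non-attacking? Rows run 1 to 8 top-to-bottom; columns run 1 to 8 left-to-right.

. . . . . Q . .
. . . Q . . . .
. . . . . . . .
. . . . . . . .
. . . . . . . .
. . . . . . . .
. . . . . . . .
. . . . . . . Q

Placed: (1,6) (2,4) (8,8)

1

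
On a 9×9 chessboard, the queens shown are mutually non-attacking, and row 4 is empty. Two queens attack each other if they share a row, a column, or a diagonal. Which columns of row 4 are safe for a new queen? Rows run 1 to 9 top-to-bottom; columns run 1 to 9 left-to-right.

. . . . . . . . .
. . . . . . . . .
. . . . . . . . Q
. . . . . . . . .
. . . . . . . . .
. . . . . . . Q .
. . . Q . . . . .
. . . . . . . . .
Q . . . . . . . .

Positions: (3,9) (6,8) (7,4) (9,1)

(3,9) attacks row 4 at column 9 and diagonals 8.
(6,8) attacks row 4 at column 8 and diagonals 6.
(7,4) attacks row 4 at column 4 and diagonals 1, 7.
(9,1) attacks row 4 at column 1 and diagonals 6.
Attacked columns: {1, 4, 6, 7, 8, 9}. Safe: {2, 3, 5}.

columns 2, 3, 5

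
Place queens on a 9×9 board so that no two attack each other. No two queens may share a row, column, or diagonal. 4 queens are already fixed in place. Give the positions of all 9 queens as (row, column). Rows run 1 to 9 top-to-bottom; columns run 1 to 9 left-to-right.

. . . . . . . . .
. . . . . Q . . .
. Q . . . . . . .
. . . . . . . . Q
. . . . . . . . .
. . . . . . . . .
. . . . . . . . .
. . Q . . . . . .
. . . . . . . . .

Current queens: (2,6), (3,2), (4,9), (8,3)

(1,1) (2,6) (3,2) (4,9) (5,7) (6,4) (7,8) (8,3) (9,5)

Row 1: attacked by (2,6)→{5,6,7}; (3,2)→{2,4}; (4,9)→{6,9}; (8,3)→{3}. Safe: 1, 8. Place at column 1.
Row 5: attacked by (1,1)→{1,5}; (2,6)→{3,6,9}; (3,2)→{2,4}; (4,9)→{8,9}; (8,3)→{3,6}. Safe: 7. Place at column 7.
Row 6: attacked by (1,1)→{1,6}; (2,6)→{2,6}; (3,2)→{2,5}; (4,9)→{7,9}; (5,7)→{6,7,8}; (8,3)→{1,3,5}. Safe: 4. Place at column 4.
Row 7: attacked by (1,1)→{1,7}; (2,6)→{1,6}; (3,2)→{2,6}; (4,9)→{6,9}; (5,7)→{5,7,9}; (6,4)→{3,4,5}; (8,3)→{2,3,4}. Safe: 8. Place at column 8.
Row 9: attacked by (1,1)→{1,9}; (2,6)→{6}; (3,2)→{2,8}; (4,9)→{4,9}; (5,7)→{3,7}; (6,4)→{1,4,7}; (7,8)→{6,8}; (8,3)→{2,3,4}. Safe: 5. Place at column 5.
Columns [1, 6, 2, 9, 7, 4, 8, 3, 5], r−c [0, -4, 1, -5, -2, 2, -1, 5, 4], r+c [2, 8, 5, 13, 12, 10, 15, 11, 14] are all distinct, so no two queens attack.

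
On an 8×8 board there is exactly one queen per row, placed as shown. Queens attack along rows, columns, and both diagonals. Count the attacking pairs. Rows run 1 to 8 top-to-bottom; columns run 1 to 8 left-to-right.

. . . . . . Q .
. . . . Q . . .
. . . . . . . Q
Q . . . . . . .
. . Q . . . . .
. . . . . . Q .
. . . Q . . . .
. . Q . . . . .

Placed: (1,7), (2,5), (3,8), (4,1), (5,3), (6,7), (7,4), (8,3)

7

Same column: (1,7)–(6,7) (column 7); (5,3)–(8,3) (column 3).
Same diagonal: (1,7)–(5,3) (|1−5| = |7−3| = 4); (3,8)–(7,4) (|3−7| = |8−4| = 4); (3,8)–(8,3) (|3−8| = |8−3| = 5); (4,1)–(7,4) (|4−7| = |1−4| = 3); (7,4)–(8,3) (|7−8| = |4−3| = 1).
Total attacking pairs: 7.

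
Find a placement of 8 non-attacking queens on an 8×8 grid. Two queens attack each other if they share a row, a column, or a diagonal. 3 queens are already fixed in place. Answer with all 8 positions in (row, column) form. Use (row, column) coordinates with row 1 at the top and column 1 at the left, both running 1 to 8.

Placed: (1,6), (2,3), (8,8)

Row 3: attacked by (1,6)→{4,6,8}; (2,3)→{2,3,4}; (8,8)→{3,8}. Safe: 1, 5, 7. Place at column 5.
Row 4: attacked by (1,6)→{3,6}; (2,3)→{1,3,5}; (3,5)→{4,5,6}; (8,8)→{4,8}. Safe: 2, 7. Place at column 7.
Row 5: attacked by (1,6)→{2,6}; (2,3)→{3,6}; (3,5)→{3,5,7}; (4,7)→{6,7,8}; (8,8)→{5,8}. Safe: 1, 4. Place at column 1.
Row 6: attacked by (1,6)→{1,6}; (2,3)→{3,7}; (3,5)→{2,5,8}; (4,7)→{5,7}; (5,1)→{1,2}; (8,8)→{6,8}. Safe: 4. Place at column 4.
Row 7: attacked by (1,6)→{6}; (2,3)→{3,8}; (3,5)→{1,5}; (4,7)→{4,7}; (5,1)→{1,3}; (6,4)→{3,4,5}; (8,8)→{7,8}. Safe: 2. Place at column 2.
Columns [6, 3, 5, 7, 1, 4, 2, 8], r−c [-5, -1, -2, -3, 4, 2, 5, 0], r+c [7, 5, 8, 11, 6, 10, 9, 16] are all distinct, so no two queens attack.

(1,6) (2,3) (3,5) (4,7) (5,1) (6,4) (7,2) (8,8)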